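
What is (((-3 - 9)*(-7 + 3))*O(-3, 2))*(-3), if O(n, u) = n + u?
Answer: 144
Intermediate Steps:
(((-3 - 9)*(-7 + 3))*O(-3, 2))*(-3) = (((-3 - 9)*(-7 + 3))*(-3 + 2))*(-3) = (-12*(-4)*(-1))*(-3) = (48*(-1))*(-3) = -48*(-3) = 144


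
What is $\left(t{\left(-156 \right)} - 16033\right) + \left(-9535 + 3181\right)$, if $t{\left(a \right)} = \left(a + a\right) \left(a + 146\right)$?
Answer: $-19267$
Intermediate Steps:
$t{\left(a \right)} = 2 a \left(146 + a\right)$
$\left(t{\left(-156 \right)} - 16033\right) + \left(-9535 + 3181\right) = \left(2 \left(-156\right) \left(146 - 156\right) - 16033\right) + \left(-9535 + 3181\right) = \left(2 \left(-156\right) \left(-10\right) - 16033\right) - 6354 = \left(3120 - 16033\right) - 6354 = -12913 - 6354 = -19267$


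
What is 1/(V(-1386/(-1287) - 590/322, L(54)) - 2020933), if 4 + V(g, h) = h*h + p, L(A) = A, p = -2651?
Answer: -1/2020672 ≈ -4.9489e-7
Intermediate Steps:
V(g, h) = -2655 + h**2 (V(g, h) = -4 + (h*h - 2651) = -4 + (h**2 - 2651) = -4 + (-2651 + h**2) = -2655 + h**2)
1/(V(-1386/(-1287) - 590/322, L(54)) - 2020933) = 1/((-2655 + 54**2) - 2020933) = 1/((-2655 + 2916) - 2020933) = 1/(261 - 2020933) = 1/(-2020672) = -1/2020672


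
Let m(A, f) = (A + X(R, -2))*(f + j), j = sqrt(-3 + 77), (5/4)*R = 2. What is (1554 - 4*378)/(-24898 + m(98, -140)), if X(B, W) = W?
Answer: -402549/367280065 - 1008*sqrt(74)/367280065 ≈ -0.0011196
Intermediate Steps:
R = 8/5 (R = (4/5)*2 = 8/5 ≈ 1.6000)
j = sqrt(74) ≈ 8.6023
m(A, f) = (-2 + A)*(f + sqrt(74)) (m(A, f) = (A - 2)*(f + sqrt(74)) = (-2 + A)*(f + sqrt(74)))
(1554 - 4*378)/(-24898 + m(98, -140)) = (1554 - 4*378)/(-24898 + (-2*(-140) - 2*sqrt(74) + 98*(-140) + 98*sqrt(74))) = (1554 - 1512)/(-24898 + (280 - 2*sqrt(74) - 13720 + 98*sqrt(74))) = 42/(-24898 + (-13440 + 96*sqrt(74))) = 42/(-38338 + 96*sqrt(74))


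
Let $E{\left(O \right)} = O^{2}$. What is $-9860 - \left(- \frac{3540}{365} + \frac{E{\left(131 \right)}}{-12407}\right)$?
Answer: $- \frac{8920273551}{905711} \approx -9848.9$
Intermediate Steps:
$-9860 - \left(- \frac{3540}{365} + \frac{E{\left(131 \right)}}{-12407}\right) = -9860 - \left(- \frac{3540}{365} + \frac{131^{2}}{-12407}\right) = -9860 - \left(\left(-3540\right) \frac{1}{365} + 17161 \left(- \frac{1}{12407}\right)\right) = -9860 - \left(- \frac{708}{73} - \frac{17161}{12407}\right) = -9860 - - \frac{10036909}{905711} = -9860 + \frac{10036909}{905711} = - \frac{8920273551}{905711}$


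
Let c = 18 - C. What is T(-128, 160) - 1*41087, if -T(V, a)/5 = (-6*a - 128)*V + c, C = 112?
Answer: -736937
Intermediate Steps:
c = -94 (c = 18 - 1*112 = 18 - 112 = -94)
T(V, a) = 470 - 5*V*(-128 - 6*a) (T(V, a) = -5*((-6*a - 128)*V - 94) = -5*((-128 - 6*a)*V - 94) = -5*(V*(-128 - 6*a) - 94) = -5*(-94 + V*(-128 - 6*a)) = 470 - 5*V*(-128 - 6*a))
T(-128, 160) - 1*41087 = (470 + 640*(-128) + 30*(-128)*160) - 1*41087 = (470 - 81920 - 614400) - 41087 = -695850 - 41087 = -736937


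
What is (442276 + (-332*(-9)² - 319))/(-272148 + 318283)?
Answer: 83013/9227 ≈ 8.9967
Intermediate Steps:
(442276 + (-332*(-9)² - 319))/(-272148 + 318283) = (442276 + (-332*81 - 319))/46135 = (442276 + (-26892 - 319))*(1/46135) = (442276 - 27211)*(1/46135) = 415065*(1/46135) = 83013/9227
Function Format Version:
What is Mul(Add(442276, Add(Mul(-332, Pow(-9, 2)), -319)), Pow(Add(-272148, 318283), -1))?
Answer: Rational(83013, 9227) ≈ 8.9967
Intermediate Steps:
Mul(Add(442276, Add(Mul(-332, Pow(-9, 2)), -319)), Pow(Add(-272148, 318283), -1)) = Mul(Add(442276, Add(Mul(-332, 81), -319)), Pow(46135, -1)) = Mul(Add(442276, Add(-26892, -319)), Rational(1, 46135)) = Mul(Add(442276, -27211), Rational(1, 46135)) = Mul(415065, Rational(1, 46135)) = Rational(83013, 9227)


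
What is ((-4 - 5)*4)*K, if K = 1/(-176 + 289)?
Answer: -36/113 ≈ -0.31858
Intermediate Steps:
K = 1/113 ≈ 0.0088496
((-4 - 5)*4)*K = ((-4 - 5)*4)*(1/113) = -9*4*(1/113) = -36*1/113 = -36/113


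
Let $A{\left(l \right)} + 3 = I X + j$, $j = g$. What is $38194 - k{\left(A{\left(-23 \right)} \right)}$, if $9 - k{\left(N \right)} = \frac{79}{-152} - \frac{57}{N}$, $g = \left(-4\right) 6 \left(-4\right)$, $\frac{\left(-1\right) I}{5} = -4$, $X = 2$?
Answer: $\frac{40627831}{1064} \approx 38184.0$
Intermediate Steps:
$I = 20$ ($I = \left(-5\right) \left(-4\right) = 20$)
$g = 96$ ($g = \left(-24\right) \left(-4\right) = 96$)
$j = 96$
$A{\left(l \right)} = 133$ ($A{\left(l \right)} = -3 + \left(20 \cdot 2 + 96\right) = -3 + \left(40 + 96\right) = -3 + 136 = 133$)
$k{\left(N \right)} = \frac{1447}{152} + \frac{57}{N}$ ($k{\left(N \right)} = 9 - \left(\frac{79}{-152} - \frac{57}{N}\right) = 9 - \left(79 \left(- \frac{1}{152}\right) - \frac{57}{N}\right) = 9 - \left(- \frac{79}{152} - \frac{57}{N}\right) = 9 + \left(\frac{79}{152} + \frac{57}{N}\right) = \frac{1447}{152} + \frac{57}{N}$)
$38194 - k{\left(A{\left(-23 \right)} \right)} = 38194 - \left(\frac{1447}{152} + \frac{57}{133}\right) = 38194 - \left(\frac{1447}{152} + 57 \cdot \frac{1}{133}\right) = 38194 - \left(\frac{1447}{152} + \frac{3}{7}\right) = 38194 - \frac{10585}{1064} = \frac{40627831}{1064}$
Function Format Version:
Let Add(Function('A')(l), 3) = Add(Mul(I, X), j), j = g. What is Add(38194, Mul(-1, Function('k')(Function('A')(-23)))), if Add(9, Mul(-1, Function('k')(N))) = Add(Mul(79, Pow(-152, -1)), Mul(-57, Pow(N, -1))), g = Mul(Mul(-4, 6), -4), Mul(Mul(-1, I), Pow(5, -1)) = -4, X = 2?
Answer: Rational(40627831, 1064) ≈ 38184.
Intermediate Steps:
I = 20 (I = Mul(-5, -4) = 20)
g = 96 (g = Mul(-24, -4) = 96)
j = 96
Function('A')(l) = 133 (Function('A')(l) = Add(-3, Add(Mul(20, 2), 96)) = Add(-3, Add(40, 96)) = Add(-3, 136) = 133)
Function('k')(N) = Add(Rational(1447, 152), Mul(57, Pow(N, -1))) (Function('k')(N) = Add(9, Mul(-1, Add(Mul(79, Pow(-152, -1)), Mul(-57, Pow(N, -1))))) = Add(9, Mul(-1, Add(Mul(79, Rational(-1, 152)), Mul(-57, Pow(N, -1))))) = Add(9, Mul(-1, Add(Rational(-79, 152), Mul(-57, Pow(N, -1))))) = Add(9, Add(Rational(79, 152), Mul(57, Pow(N, -1)))) = Add(Rational(1447, 152), Mul(57, Pow(N, -1))))
Add(38194, Mul(-1, Function('k')(Function('A')(-23)))) = Add(38194, Mul(-1, Add(Rational(1447, 152), Mul(57, Pow(133, -1))))) = Add(38194, Mul(-1, Add(Rational(1447, 152), Mul(57, Rational(1, 133))))) = Add(38194, Mul(-1, Add(Rational(1447, 152), Rational(3, 7)))) = Add(38194, Mul(-1, Rational(10585, 1064))) = Add(38194, Rational(-10585, 1064)) = Rational(40627831, 1064)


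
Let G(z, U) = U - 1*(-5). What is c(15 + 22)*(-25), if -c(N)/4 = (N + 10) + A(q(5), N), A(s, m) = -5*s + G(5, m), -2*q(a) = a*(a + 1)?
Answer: 16400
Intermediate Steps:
G(z, U) = 5 + U (G(z, U) = U + 5 = 5 + U)
q(a) = -a*(1 + a)/2 (q(a) = -a*(a + 1)/2 = -a*(1 + a)/2)
A(s, m) = 5 + m - 5*s (A(s, m) = -5*s + (5 + m) = 5 + m - 5*s)
c(N) = -360 - 8*N (c(N) = -4*((N + 10) + (5 + N - (-5)*5*(1 + 5)/2)) = -4*((10 + N) + (5 + N - (-5)*5*6/2)) = -4*((10 + N) + (5 + N - 5*(-15))) = -4*((10 + N) + (5 + N + 75)) = -4*((10 + N) + (80 + N)) = -4*(90 + 2*N) = -360 - 8*N)
c(15 + 22)*(-25) = (-360 - 8*(15 + 22))*(-25) = (-360 - 8*37)*(-25) = (-360 - 296)*(-25) = -656*(-25) = 16400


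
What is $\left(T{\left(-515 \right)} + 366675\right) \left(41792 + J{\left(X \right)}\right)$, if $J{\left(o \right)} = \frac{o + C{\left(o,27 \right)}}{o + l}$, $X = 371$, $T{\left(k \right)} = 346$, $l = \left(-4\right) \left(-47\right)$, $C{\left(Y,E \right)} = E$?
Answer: $\frac{8574390846646}{559} \approx 1.5339 \cdot 10^{10}$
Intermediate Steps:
$l = 188$
$J{\left(o \right)} = \frac{27 + o}{188 + o}$ ($J{\left(o \right)} = \frac{o + 27}{o + 188} = \frac{27 + o}{188 + o}$)
$\left(T{\left(-515 \right)} + 366675\right) \left(41792 + J{\left(X \right)}\right) = \left(346 + 366675\right) \left(41792 + \frac{27 + 371}{188 + 371}\right) = 367021 \left(41792 + \frac{1}{559} \cdot 398\right) = 367021 \left(41792 + \frac{398}{559}\right) = 367021 \cdot \frac{23362126}{559} = \frac{8574390846646}{559}$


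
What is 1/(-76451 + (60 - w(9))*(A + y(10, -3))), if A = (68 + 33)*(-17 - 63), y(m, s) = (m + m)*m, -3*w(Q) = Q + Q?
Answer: -1/596531 ≈ -1.6764e-6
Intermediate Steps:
w(Q) = -2*Q/3 (w(Q) = -(Q + Q)/3 = -2*Q/3)
y(m, s) = 2*m² (y(m, s) = (2*m)*m = 2*m²)
A = -8080 (A = 101*(-80) = -8080)
1/(-76451 + (60 - w(9))*(A + y(10, -3))) = 1/(-76451 + (60 - (-2)*9/3)*(-8080 + 2*10²)) = 1/(-76451 + (60 - 1*(-6))*(-8080 + 2*100)) = 1/(-76451 + (60 + 6)*(-8080 + 200)) = 1/(-76451 + 66*(-7880)) = 1/(-76451 - 520080) = 1/(-596531) = -1/596531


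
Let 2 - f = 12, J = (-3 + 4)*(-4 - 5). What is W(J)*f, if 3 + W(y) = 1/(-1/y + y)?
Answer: 249/8 ≈ 31.125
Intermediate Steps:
J = -9 (J = 1*(-9) = -9)
f = -10 (f = 2 - 1*12 = 2 - 12 = -10)
W(y) = -3 + 1/(y - 1/y) (W(y) = -3 + 1/(-1/y + y) = -3 + 1/(y - 1/y))
W(J)*f = ((3 - 9 - 3*(-9)²)/(-1 + (-9)²))*(-10) = ((3 - 9 - 3*81)/(-1 + 81))*(-10) = ((3 - 9 - 243)/80)*(-10) = ((1/80)*(-249))*(-10) = -249/80*(-10) = 249/8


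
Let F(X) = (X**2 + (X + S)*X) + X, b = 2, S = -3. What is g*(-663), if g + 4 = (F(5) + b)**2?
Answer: -1166880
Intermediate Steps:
F(X) = X + X**2 + X*(-3 + X) (F(X) = (X**2 + (X - 3)*X) + X = (X**2 + (-3 + X)*X) + X = (X**2 + X*(-3 + X)) + X = X + X**2 + X*(-3 + X))
g = 1760 (g = -4 + (2*5*(-1 + 5) + 2)**2 = -4 + (2*5*4 + 2)**2 = -4 + (40 + 2)**2 = -4 + 42**2 = -4 + 1764 = 1760)
g*(-663) = 1760*(-663) = -1166880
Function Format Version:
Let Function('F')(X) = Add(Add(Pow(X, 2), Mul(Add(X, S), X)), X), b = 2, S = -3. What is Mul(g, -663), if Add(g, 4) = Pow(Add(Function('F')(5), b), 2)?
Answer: -1166880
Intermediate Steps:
Function('F')(X) = Add(X, Pow(X, 2), Mul(X, Add(-3, X))) (Function('F')(X) = Add(Add(Pow(X, 2), Mul(Add(X, -3), X)), X) = Add(Add(Pow(X, 2), Mul(Add(-3, X), X)), X) = Add(Add(Pow(X, 2), Mul(X, Add(-3, X))), X) = Add(X, Pow(X, 2), Mul(X, Add(-3, X))))
g = 1760 (g = Add(-4, Pow(Add(Mul(2, 5, Add(-1, 5)), 2), 2)) = Add(-4, Pow(Add(Mul(2, 5, 4), 2), 2)) = Add(-4, Pow(Add(40, 2), 2)) = Add(-4, Pow(42, 2)) = Add(-4, 1764) = 1760)
Mul(g, -663) = Mul(1760, -663) = -1166880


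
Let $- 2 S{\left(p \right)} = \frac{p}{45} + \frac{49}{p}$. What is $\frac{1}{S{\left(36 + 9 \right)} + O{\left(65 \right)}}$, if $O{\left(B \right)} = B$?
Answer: $\frac{45}{2878} \approx 0.015636$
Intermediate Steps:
$S{\left(p \right)} = - \frac{49}{2 p} - \frac{p}{90}$ ($S{\left(p \right)} = - \frac{\frac{p}{45} + \frac{49}{p}}{2} = - \frac{\frac{49}{p} + \frac{p}{45}}{2} = - \frac{49}{2 p} - \frac{p}{90}$)
$\frac{1}{S{\left(36 + 9 \right)} + O{\left(65 \right)}} = \frac{1}{\frac{-2205 - \left(36 + 9\right)^{2}}{90 \left(36 + 9\right)} + 65} = \frac{1}{\frac{-2205 - 45^{2}}{90 \cdot 45} + 65} = \frac{1}{\frac{1}{90} \cdot \frac{1}{45} \left(-2205 - 2025\right) + 65} = \frac{1}{\frac{1}{90} \cdot \frac{1}{45} \left(-4230\right) + 65} = \frac{1}{- \frac{47}{45} + 65} = \frac{1}{\frac{2878}{45}} = \frac{45}{2878}$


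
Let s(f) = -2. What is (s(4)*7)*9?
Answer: -126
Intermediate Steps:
(s(4)*7)*9 = -2*7*9 = -14*9 = -126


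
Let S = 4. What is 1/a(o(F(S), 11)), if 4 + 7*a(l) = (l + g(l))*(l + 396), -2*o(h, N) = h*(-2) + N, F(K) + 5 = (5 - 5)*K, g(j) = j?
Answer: -14/16199 ≈ -0.00086425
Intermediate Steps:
F(K) = -5 (F(K) = -5 + (5 - 5)*K = -5 + 0*K = -5 + 0 = -5)
o(h, N) = h - N/2 (o(h, N) = -(h*(-2) + N)/2 = -(-2*h + N)/2 = -(N - 2*h)/2 = h - N/2)
a(l) = -4/7 + 2*l*(396 + l)/7 (a(l) = -4/7 + ((l + l)*(l + 396))/7 = -4/7 + ((2*l)*(396 + l))/7 = -4/7 + (2*l*(396 + l))/7 = -4/7 + 2*l*(396 + l)/7)
1/a(o(F(S), 11)) = 1/(-4/7 + 2*(-5 - ½*11)²/7 + 792*(-5 - ½*11)/7) = 1/(-4/7 + 2*(-5 - 11/2)²/7 + 792*(-5 - 11/2)/7) = 1/(-4/7 + 2*(-21/2)²/7 + (792/7)*(-21/2)) = 1/(-4/7 + (2/7)*(441/4) - 1188) = 1/(-4/7 + 63/2 - 1188) = 1/(-16199/14) = -14/16199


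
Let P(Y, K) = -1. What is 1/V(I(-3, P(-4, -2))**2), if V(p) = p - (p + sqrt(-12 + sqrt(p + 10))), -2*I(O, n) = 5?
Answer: I*sqrt(2)/sqrt(24 - sqrt(65)) ≈ 0.35424*I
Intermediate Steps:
I(O, n) = -5/2 (I(O, n) = -1/2*5 = -5/2)
V(p) = -sqrt(-12 + sqrt(10 + p)) (V(p) = p - (p + sqrt(-12 + sqrt(10 + p))) = p + (-p - sqrt(-12 + sqrt(10 + p))) = -sqrt(-12 + sqrt(10 + p)))
1/V(I(-3, P(-4, -2))**2) = 1/(-sqrt(-12 + sqrt(10 + (-5/2)**2))) = 1/(-sqrt(-12 + sqrt(10 + 25/4))) = 1/(-sqrt(-12 + sqrt(65/4))) = 1/(-sqrt(-12 + sqrt(65)/2)) = -1/sqrt(-12 + sqrt(65)/2)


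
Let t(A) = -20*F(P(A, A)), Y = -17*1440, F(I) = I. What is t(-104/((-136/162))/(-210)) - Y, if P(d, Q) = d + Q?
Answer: 2915928/119 ≈ 24504.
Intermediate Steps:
P(d, Q) = Q + d
Y = -24480
t(A) = -40*A (t(A) = -20*(A + A) = -40*A)
t(-104/((-136/162))/(-210)) - Y = -40*(-104/((-136/162)))/(-210) - 1*(-24480) = -40*(-104/((-136*1/162)))*(-1)/210 + 24480 = -40*(-104/(-68/81))*(-1)/210 + 24480 = -40*(-104*(-81/68))*(-1)/210 + 24480 = -84240*(-1)/(17*210) + 24480 = -40*(-351/595) + 24480 = 2808/119 + 24480 = 2915928/119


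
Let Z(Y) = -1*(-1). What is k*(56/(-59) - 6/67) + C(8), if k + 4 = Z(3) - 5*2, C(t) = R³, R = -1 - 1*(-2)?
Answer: 57331/3953 ≈ 14.503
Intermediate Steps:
Z(Y) = 1
R = 1 (R = -1 + 2 = 1)
C(t) = 1 (C(t) = 1³ = 1)
k = -13 (k = -4 + (1 - 5*2) = -4 + (1 - 10) = -4 - 9 = -13)
k*(56/(-59) - 6/67) + C(8) = -13*(56/(-59) - 6/67) + 1 = -13*(56*(-1/59) - 6*1/67) + 1 = -13*(-56/59 - 6/67) + 1 = -13*(-4106/3953) + 1 = 53378/3953 + 1 = 57331/3953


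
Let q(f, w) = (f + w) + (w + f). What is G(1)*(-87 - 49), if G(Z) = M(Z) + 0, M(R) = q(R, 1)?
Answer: -544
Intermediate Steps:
q(f, w) = 2*f + 2*w (q(f, w) = (f + w) + (f + w) = 2*f + 2*w)
M(R) = 2 + 2*R (M(R) = 2*R + 2*1 = 2*R + 2 = 2 + 2*R)
G(Z) = 2 + 2*Z (G(Z) = (2 + 2*Z) + 0 = 2 + 2*Z)
G(1)*(-87 - 49) = (2 + 2*1)*(-87 - 49) = (2 + 2)*(-136) = 4*(-136) = -544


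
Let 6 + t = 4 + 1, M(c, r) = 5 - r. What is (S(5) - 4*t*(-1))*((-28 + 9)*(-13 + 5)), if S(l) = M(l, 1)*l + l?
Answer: 3192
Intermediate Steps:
t = -1 (t = -6 + (4 + 1) = -6 + 5 = -1)
S(l) = 5*l (S(l) = (5 - 1*1)*l + l = (5 - 1)*l + l = 4*l + l = 5*l)
(S(5) - 4*t*(-1))*((-28 + 9)*(-13 + 5)) = (5*5 - 4*(-1)*(-1))*((-28 + 9)*(-13 + 5)) = (25 + 4*(-1))*(-19*(-8)) = (25 - 4)*152 = 21*152 = 3192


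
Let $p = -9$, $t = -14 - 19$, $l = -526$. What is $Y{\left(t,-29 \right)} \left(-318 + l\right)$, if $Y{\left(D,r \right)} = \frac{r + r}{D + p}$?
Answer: $- \frac{24476}{21} \approx -1165.5$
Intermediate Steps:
$t = -33$
$Y{\left(D,r \right)} = \frac{2 r}{-9 + D}$ ($Y{\left(D,r \right)} = \frac{r + r}{D - 9} = \frac{2 r}{-9 + D}$)
$Y{\left(t,-29 \right)} \left(-318 + l\right) = 2 \left(-29\right) \frac{1}{-9 - 33} \left(-318 - 526\right) = 2 \left(-29\right) \frac{1}{-42} \left(-844\right) = 2 \left(-29\right) \left(- \frac{1}{42}\right) \left(-844\right) = \frac{29}{21} \left(-844\right) = - \frac{24476}{21}$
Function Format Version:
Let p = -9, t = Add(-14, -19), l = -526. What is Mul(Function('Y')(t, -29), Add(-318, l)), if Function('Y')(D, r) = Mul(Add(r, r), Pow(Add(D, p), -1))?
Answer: Rational(-24476, 21) ≈ -1165.5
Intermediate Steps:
t = -33
Function('Y')(D, r) = Mul(2, r, Pow(Add(-9, D), -1)) (Function('Y')(D, r) = Mul(Add(r, r), Pow(Add(D, -9), -1)) = Mul(Mul(2, r), Pow(Add(-9, D), -1)) = Mul(2, r, Pow(Add(-9, D), -1)))
Mul(Function('Y')(t, -29), Add(-318, l)) = Mul(Mul(2, -29, Pow(Add(-9, -33), -1)), Add(-318, -526)) = Mul(Mul(2, -29, Pow(-42, -1)), -844) = Mul(Mul(2, -29, Rational(-1, 42)), -844) = Mul(Rational(29, 21), -844) = Rational(-24476, 21)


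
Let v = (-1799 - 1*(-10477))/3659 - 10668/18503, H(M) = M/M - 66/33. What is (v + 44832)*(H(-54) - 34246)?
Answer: -103951939114294442/67702477 ≈ -1.5354e+9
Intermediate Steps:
H(M) = -1 (H(M) = 1 - 66*1/33 = 1 - 2 = -1)
v = 121534822/67702477 (v = (-1799 + 10477)*(1/3659) - 10668*1/18503 = 8678*(1/3659) - 10668/18503 = 8678/3659 - 10668/18503 = 121534822/67702477 ≈ 1.7951)
(v + 44832)*(H(-54) - 34246) = (121534822/67702477 + 44832)*(-1 - 34246) = (3035358983686/67702477)*(-34247) = -103951939114294442/67702477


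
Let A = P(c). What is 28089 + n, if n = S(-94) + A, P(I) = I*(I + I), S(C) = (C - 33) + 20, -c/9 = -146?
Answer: 3481174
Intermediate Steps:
c = 1314 (c = -9*(-146) = 1314)
S(C) = -13 + C (S(C) = (-33 + C) + 20 = -13 + C)
P(I) = 2*I² (P(I) = I*(2*I) = 2*I²)
A = 3453192 (A = 2*1314² = 2*1726596 = 3453192)
n = 3453085 (n = (-13 - 94) + 3453192 = -107 + 3453192 = 3453085)
28089 + n = 28089 + 3453085 = 3481174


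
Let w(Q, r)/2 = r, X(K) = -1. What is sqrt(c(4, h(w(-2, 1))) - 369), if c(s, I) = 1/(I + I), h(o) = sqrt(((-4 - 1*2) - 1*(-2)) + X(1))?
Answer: sqrt(-36900 - 10*I*sqrt(5))/10 ≈ 0.0058203 - 19.209*I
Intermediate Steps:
w(Q, r) = 2*r
h(o) = I*sqrt(5) (h(o) = sqrt(((-4 - 1*2) - 1*(-2)) - 1) = sqrt(((-4 - 2) + 2) - 1) = sqrt((-6 + 2) - 1) = sqrt(-4 - 1) = sqrt(-5) = I*sqrt(5))
c(s, I) = 1/(2*I)
sqrt(c(4, h(w(-2, 1))) - 369) = sqrt(1/(2*((I*sqrt(5)))) - 369) = sqrt((-I*sqrt(5)/5)/2 - 369) = sqrt(-I*sqrt(5)/10 - 369) = sqrt(-369 - I*sqrt(5)/10)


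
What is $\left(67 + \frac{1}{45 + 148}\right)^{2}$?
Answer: $\frac{167236624}{37249} \approx 4489.7$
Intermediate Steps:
$\left(67 + \frac{1}{45 + 148}\right)^{2} = \left(67 + \frac{1}{193}\right)^{2} = \left(\frac{12932}{193}\right)^{2} = \frac{167236624}{37249}$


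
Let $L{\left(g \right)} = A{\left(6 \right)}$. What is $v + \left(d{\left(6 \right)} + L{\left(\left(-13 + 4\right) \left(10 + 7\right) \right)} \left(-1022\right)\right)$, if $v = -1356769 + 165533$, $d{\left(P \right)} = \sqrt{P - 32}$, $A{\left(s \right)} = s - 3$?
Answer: $-1194302 + i \sqrt{26} \approx -1.1943 \cdot 10^{6} + 5.099 i$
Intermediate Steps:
$A{\left(s \right)} = -3 + s$ ($A{\left(s \right)} = s - 3 = -3 + s$)
$L{\left(g \right)} = 3$ ($L{\left(g \right)} = -3 + 6 = 3$)
$d{\left(P \right)} = \sqrt{-32 + P}$
$v = -1191236$
$v + \left(d{\left(6 \right)} + L{\left(\left(-13 + 4\right) \left(10 + 7\right) \right)} \left(-1022\right)\right) = -1191236 + \left(\sqrt{-32 + 6} + 3 \left(-1022\right)\right) = -1191236 - \left(3066 - \sqrt{-26}\right) = -1191236 - \left(3066 - i \sqrt{26}\right) = -1194302 + i \sqrt{26}$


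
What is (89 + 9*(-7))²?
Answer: 676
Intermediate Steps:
(89 + 9*(-7))² = (89 - 63)² = 26² = 676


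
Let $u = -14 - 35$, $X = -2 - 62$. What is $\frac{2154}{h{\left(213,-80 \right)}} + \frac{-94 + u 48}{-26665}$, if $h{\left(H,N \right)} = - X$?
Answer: $\frac{28796477}{853280} \approx 33.748$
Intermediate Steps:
$X = -64$
$u = -49$ ($u = -14 - 35 = -49$)
$h{\left(H,N \right)} = 64$ ($h{\left(H,N \right)} = \left(-1\right) \left(-64\right) = 64$)
$\frac{2154}{h{\left(213,-80 \right)}} + \frac{-94 + u 48}{-26665} = \frac{2154}{64} + \frac{-94 - 2352}{-26665} = 2154 \cdot \frac{1}{64} + \left(-94 - 2352\right) \left(- \frac{1}{26665}\right) = \frac{1077}{32} - - \frac{2446}{26665} = \frac{1077}{32} + \frac{2446}{26665} = \frac{28796477}{853280}$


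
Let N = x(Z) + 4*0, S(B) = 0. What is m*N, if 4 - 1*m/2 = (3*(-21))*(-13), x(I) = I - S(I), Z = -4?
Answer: 6520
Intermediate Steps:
x(I) = I (x(I) = I - 1*0 = I + 0 = I)
N = -4 (N = -4 + 4*0 = -4 + 0 = -4)
m = -1630 (m = 8 - 2*3*(-21)*(-13) = 8 - (-126)*(-13) = 8 - 2*819 = 8 - 1638 = -1630)
m*N = -1630*(-4) = 6520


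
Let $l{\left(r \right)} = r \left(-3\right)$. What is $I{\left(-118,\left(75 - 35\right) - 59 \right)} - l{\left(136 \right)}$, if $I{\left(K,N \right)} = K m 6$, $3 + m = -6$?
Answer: $6780$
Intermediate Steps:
$m = -9$ ($m = -3 - 6 = -9$)
$I{\left(K,N \right)} = - 54 K$ ($I{\left(K,N \right)} = K \left(-9\right) 6 = - 9 K 6 = - 54 K$)
$l{\left(r \right)} = - 3 r$
$I{\left(-118,\left(75 - 35\right) - 59 \right)} - l{\left(136 \right)} = \left(-54\right) \left(-118\right) - \left(-3\right) 136 = 6372 - -408 = 6372 + 408 = 6780$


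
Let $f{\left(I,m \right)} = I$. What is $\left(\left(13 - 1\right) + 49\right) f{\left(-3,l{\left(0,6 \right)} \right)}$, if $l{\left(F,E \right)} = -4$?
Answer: $-183$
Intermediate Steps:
$\left(\left(13 - 1\right) + 49\right) f{\left(-3,l{\left(0,6 \right)} \right)} = \left(\left(13 - 1\right) + 49\right) \left(-3\right) = \left(12 + 49\right) \left(-3\right) = 61 \left(-3\right) = -183$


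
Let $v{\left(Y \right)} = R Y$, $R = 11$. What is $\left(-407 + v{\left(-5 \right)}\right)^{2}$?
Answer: $213444$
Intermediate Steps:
$v{\left(Y \right)} = 11 Y$
$\left(-407 + v{\left(-5 \right)}\right)^{2} = \left(-407 + 11 \left(-5\right)\right)^{2} = \left(-407 - 55\right)^{2} = \left(-462\right)^{2} = 213444$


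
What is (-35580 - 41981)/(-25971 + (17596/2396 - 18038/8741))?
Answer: 406098459899/135952847192 ≈ 2.9871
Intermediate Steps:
(-35580 - 41981)/(-25971 + (17596/2396 - 18038/8741)) = -77561/(-25971 + (17596*(1/2396) - 18038*1/8741)) = -77561/(-25971 + (4399/599 - 18038/8741)) = -77561/(-25971 + 27646897/5235859) = -77561/(-135952847192/5235859) = -77561*(-5235859/135952847192) = 406098459899/135952847192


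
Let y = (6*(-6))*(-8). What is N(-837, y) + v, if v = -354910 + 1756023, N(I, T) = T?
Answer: 1401401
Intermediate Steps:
y = 288 (y = -36*(-8) = 288)
v = 1401113
N(-837, y) + v = 288 + 1401113 = 1401401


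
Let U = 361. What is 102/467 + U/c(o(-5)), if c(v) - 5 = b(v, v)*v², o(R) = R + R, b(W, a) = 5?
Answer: 220097/235835 ≈ 0.93327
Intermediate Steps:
o(R) = 2*R
c(v) = 5 + 5*v²
102/467 + U/c(o(-5)) = 102/467 + 361/(5 + 5*(2*(-5))²) = 102*(1/467) + 361/(5 + 5*(-10)²) = 102/467 + 361/(5 + 5*100) = 102/467 + 361/(5 + 500) = 102/467 + 361/505 = 220097/235835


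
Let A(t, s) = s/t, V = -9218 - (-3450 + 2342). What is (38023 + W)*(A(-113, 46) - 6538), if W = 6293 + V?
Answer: -26750441040/113 ≈ -2.3673e+8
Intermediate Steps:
V = -8110 (V = -9218 - 1*(-1108) = -9218 + 1108 = -8110)
W = -1817 (W = 6293 - 8110 = -1817)
(38023 + W)*(A(-113, 46) - 6538) = (38023 - 1817)*(46/(-113) - 6538) = 36206*(46*(-1/113) - 6538) = 36206*(-46/113 - 6538) = 36206*(-738840/113) = -26750441040/113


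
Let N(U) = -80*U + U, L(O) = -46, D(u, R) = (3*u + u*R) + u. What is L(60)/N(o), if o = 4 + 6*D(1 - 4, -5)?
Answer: 23/869 ≈ 0.026467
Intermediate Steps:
D(u, R) = 4*u + R*u (D(u, R) = (3*u + R*u) + u = 4*u + R*u)
o = 22 (o = 4 + 6*((1 - 4)*(4 - 5)) = 4 + 6*(-3*(-1)) = 4 + 6*3 = 4 + 18 = 22)
N(U) = -79*U
L(60)/N(o) = -46/((-79*22)) = -46/(-1738) = -46*(-1/1738) = 23/869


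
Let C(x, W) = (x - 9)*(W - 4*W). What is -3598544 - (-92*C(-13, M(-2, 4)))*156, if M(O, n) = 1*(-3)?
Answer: -6440240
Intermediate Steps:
M(O, n) = -3
C(x, W) = -3*W*(-9 + x) (C(x, W) = (-9 + x)*(-3*W) = -3*W*(-9 + x))
-3598544 - (-92*C(-13, M(-2, 4)))*156 = -3598544 - (-276*(-3)*(9 - 1*(-13)))*156 = -3598544 - (-276*(-3)*(9 + 13))*156 = -3598544 - (-276*(-3)*22)*156 = -3598544 - (-92*(-198))*156 = -3598544 - 18216*156 = -3598544 - 1*2841696 = -3598544 - 2841696 = -6440240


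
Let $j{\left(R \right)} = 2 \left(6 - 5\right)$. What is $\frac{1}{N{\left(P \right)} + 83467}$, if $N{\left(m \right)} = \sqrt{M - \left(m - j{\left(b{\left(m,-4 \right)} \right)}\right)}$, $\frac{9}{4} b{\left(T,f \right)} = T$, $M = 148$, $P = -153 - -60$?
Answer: $\frac{83467}{6966739846} - \frac{9 \sqrt{3}}{6966739846} \approx 1.1979 \cdot 10^{-5}$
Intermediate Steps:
$P = -93$ ($P = -153 + 60 = -93$)
$b{\left(T,f \right)} = \frac{4 T}{9}$
$j{\left(R \right)} = 2$ ($j{\left(R \right)} = 2 \cdot 1 = 2$)
$N{\left(m \right)} = \sqrt{150 - m}$ ($N{\left(m \right)} = \sqrt{148 - \left(-2 + m\right)} = \sqrt{150 - m}$)
$\frac{1}{N{\left(P \right)} + 83467} = \frac{1}{\sqrt{150 - -93} + 83467} = \frac{1}{\sqrt{150 + 93} + 83467} = \frac{1}{\sqrt{243} + 83467} = \frac{1}{9 \sqrt{3} + 83467} = \frac{1}{83467 + 9 \sqrt{3}}$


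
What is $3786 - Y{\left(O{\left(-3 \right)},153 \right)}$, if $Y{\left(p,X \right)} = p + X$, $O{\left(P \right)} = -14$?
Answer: $3647$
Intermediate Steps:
$Y{\left(p,X \right)} = X + p$
$3786 - Y{\left(O{\left(-3 \right)},153 \right)} = 3786 - \left(153 - 14\right) = 3786 - 139 = 3647$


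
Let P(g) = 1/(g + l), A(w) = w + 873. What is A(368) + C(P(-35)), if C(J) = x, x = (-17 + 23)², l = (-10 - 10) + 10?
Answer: 1277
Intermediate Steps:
l = -10 (l = -20 + 10 = -10)
A(w) = 873 + w
x = 36 (x = 6² = 36)
P(g) = 1/(-10 + g) (P(g) = 1/(g - 10) = 1/(-10 + g))
C(J) = 36
A(368) + C(P(-35)) = (873 + 368) + 36 = 1241 + 36 = 1277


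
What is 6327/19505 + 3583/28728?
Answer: 251648471/560339640 ≈ 0.44910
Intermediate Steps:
6327/19505 + 3583/28728 = 251648471/560339640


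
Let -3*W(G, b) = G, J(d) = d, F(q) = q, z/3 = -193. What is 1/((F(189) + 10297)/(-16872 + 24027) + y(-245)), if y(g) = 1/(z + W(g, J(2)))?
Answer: 10675260/15623647 ≈ 0.68328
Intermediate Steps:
z = -579 (z = 3*(-193) = -579)
W(G, b) = -G/3
y(g) = 1/(-579 - g/3)
1/((F(189) + 10297)/(-16872 + 24027) + y(-245)) = 1/((189 + 10297)/(-16872 + 24027) - 3/(1737 - 245)) = 1/(10486/7155 - 3/1492) = 1/(15623647/10675260) = 10675260/15623647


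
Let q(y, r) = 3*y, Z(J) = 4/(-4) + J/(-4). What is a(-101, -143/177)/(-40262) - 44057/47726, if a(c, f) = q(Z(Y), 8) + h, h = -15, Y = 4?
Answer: -443205172/480386053 ≈ -0.92260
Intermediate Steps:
Z(J) = -1 - J/4 (Z(J) = 4*(-¼) + J*(-¼) = -1 - J/4)
a(c, f) = -21 (a(c, f) = 3*(-1 - ¼*4) - 15 = 3*(-1 - 1) - 15 = 3*(-2) - 15 = -6 - 15 = -21)
a(-101, -143/177)/(-40262) - 44057/47726 = -21/(-40262) - 44057/47726 = -21*(-1/40262) - 44057*1/47726 = 21/40262 - 44057/47726 = -443205172/480386053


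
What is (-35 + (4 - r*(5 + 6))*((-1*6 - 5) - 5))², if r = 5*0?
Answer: 9801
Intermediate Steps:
r = 0
(-35 + (4 - r*(5 + 6))*((-1*6 - 5) - 5))² = (-35 + (4 - 0*(5 + 6))*((-1*6 - 5) - 5))² = (-35 + (4 - 0*11)*((-6 - 5) - 5))² = (-35 + (4 - 1*0)*(-11 - 5))² = (-35 + (4 + 0)*(-16))² = (-35 + 4*(-16))² = (-35 - 64)² = (-99)² = 9801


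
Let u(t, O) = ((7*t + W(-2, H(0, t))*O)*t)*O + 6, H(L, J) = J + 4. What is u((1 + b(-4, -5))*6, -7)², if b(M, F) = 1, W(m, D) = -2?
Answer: 67667076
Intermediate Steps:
H(L, J) = 4 + J
u(t, O) = 6 + O*t*(-2*O + 7*t) (u(t, O) = ((7*t - 2*O)*t)*O + 6 = ((-2*O + 7*t)*t)*O + 6 = (t*(-2*O + 7*t))*O + 6 = O*t*(-2*O + 7*t) + 6 = 6 + O*t*(-2*O + 7*t))
u((1 + b(-4, -5))*6, -7)² = (6 - 2*(1 + 1)*6*(-7)² + 7*(-7)*((1 + 1)*6)²)² = (6 - 2*2*6*49 + 7*(-7)*(2*6)²)² = (6 - 2*12*49 + 7*(-7)*12²)² = (6 - 1176 + 7*(-7)*144)² = (6 - 1176 - 7056)² = (-8226)² = 67667076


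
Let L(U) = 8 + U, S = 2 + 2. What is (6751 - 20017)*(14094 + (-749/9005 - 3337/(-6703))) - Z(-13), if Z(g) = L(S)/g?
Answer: -146717974940346804/784686695 ≈ -1.8698e+8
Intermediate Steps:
S = 4
Z(g) = 12/g (Z(g) = (8 + 4)/g = 12/g)
(6751 - 20017)*(14094 + (-749/9005 - 3337/(-6703))) - Z(-13) = (6751 - 20017)*(14094 + (-749/9005 - 3337/(-6703))) - 12/(-13) = -13266*(14094 + (-749*1/9005 - 3337*(-1/6703))) - 12*(-1)/13 = -13266*(14094 + (-749/9005 + 3337/6703)) - 1*(-12/13) = -13266*(14094 + 25029138/60360515) + 12/13 = -13266*850746127548/60360515 + 12/13 = -11285998128051768/60360515 + 12/13 = -146717974940346804/784686695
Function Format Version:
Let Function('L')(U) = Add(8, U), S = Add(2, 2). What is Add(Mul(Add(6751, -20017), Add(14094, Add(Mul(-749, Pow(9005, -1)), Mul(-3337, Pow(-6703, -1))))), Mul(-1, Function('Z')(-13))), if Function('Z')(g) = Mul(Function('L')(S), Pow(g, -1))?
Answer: Rational(-146717974940346804, 784686695) ≈ -1.8698e+8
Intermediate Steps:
S = 4
Function('Z')(g) = Mul(12, Pow(g, -1)) (Function('Z')(g) = Mul(Add(8, 4), Pow(g, -1)) = Mul(12, Pow(g, -1)))
Add(Mul(Add(6751, -20017), Add(14094, Add(Mul(-749, Pow(9005, -1)), Mul(-3337, Pow(-6703, -1))))), Mul(-1, Function('Z')(-13))) = Add(Mul(Add(6751, -20017), Add(14094, Add(Mul(-749, Pow(9005, -1)), Mul(-3337, Pow(-6703, -1))))), Mul(-1, Mul(12, Pow(-13, -1)))) = Add(Mul(-13266, Add(14094, Add(Mul(-749, Rational(1, 9005)), Mul(-3337, Rational(-1, 6703))))), Mul(-1, Mul(12, Rational(-1, 13)))) = Add(Mul(-13266, Add(14094, Add(Rational(-749, 9005), Rational(3337, 6703)))), Mul(-1, Rational(-12, 13))) = Add(Mul(-13266, Add(14094, Rational(25029138, 60360515))), Rational(12, 13)) = Add(Mul(-13266, Rational(850746127548, 60360515)), Rational(12, 13)) = Add(Rational(-11285998128051768, 60360515), Rational(12, 13)) = Rational(-146717974940346804, 784686695)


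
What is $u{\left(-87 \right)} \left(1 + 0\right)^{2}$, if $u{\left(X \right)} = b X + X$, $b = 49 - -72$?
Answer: $-10614$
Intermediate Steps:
$b = 121$ ($b = 49 + 72 = 121$)
$u{\left(X \right)} = 122 X$ ($u{\left(X \right)} = 121 X + X = 122 X$)
$u{\left(-87 \right)} \left(1 + 0\right)^{2} = 122 \left(-87\right) \left(1 + 0\right)^{2} = - 10614 \cdot 1^{2} = \left(-10614\right) 1 = -10614$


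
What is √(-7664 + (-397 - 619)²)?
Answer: 4*√64037 ≈ 1012.2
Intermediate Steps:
√(-7664 + (-397 - 619)²) = √(-7664 + (-1016)²) = √(-7664 + 1032256) = √1024592 = 4*√64037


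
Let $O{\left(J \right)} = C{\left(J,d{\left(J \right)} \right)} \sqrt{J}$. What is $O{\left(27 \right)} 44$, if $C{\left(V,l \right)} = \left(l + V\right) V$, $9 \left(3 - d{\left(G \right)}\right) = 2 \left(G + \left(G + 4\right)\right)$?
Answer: $60984 \sqrt{3} \approx 1.0563 \cdot 10^{5}$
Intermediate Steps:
$d{\left(G \right)} = \frac{19}{9} - \frac{4 G}{9}$ ($d{\left(G \right)} = 3 - \frac{2 \left(G + \left(G + 4\right)\right)}{9} = 3 - \frac{2 \left(G + \left(4 + G\right)\right)}{9} = 3 - \frac{2 \left(4 + 2 G\right)}{9} = 3 - \frac{8 + 4 G}{9} = 3 - \left(\frac{8}{9} + \frac{4 G}{9}\right) = \frac{19}{9} - \frac{4 G}{9}$)
$C{\left(V,l \right)} = V \left(V + l\right)$ ($C{\left(V,l \right)} = \left(V + l\right) V = V \left(V + l\right)$)
$O{\left(J \right)} = J^{\frac{3}{2}} \left(\frac{19}{9} + \frac{5 J}{9}\right)$ ($O{\left(J \right)} = J \left(J - \left(- \frac{19}{9} + \frac{4 J}{9}\right)\right) \sqrt{J} = J \left(\frac{19}{9} + \frac{5 J}{9}\right) \sqrt{J} = J^{\frac{3}{2}} \left(\frac{19}{9} + \frac{5 J}{9}\right)$)
$O{\left(27 \right)} 44 = \frac{27^{\frac{3}{2}} \left(19 + 5 \cdot 27\right)}{9} \cdot 44 = \frac{81 \sqrt{3} \left(19 + 135\right)}{9} \cdot 44 = \frac{1}{9} \cdot 81 \sqrt{3} \cdot 154 \cdot 44 = 1386 \sqrt{3} \cdot 44 = 60984 \sqrt{3}$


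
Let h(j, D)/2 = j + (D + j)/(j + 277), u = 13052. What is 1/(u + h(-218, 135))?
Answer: 59/744178 ≈ 7.9282e-5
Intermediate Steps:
h(j, D) = 2*j + 2*(D + j)/(277 + j) (h(j, D) = 2*(j + (D + j)/(j + 277)) = 2*(j + (D + j)/(277 + j)) = 2*j + 2*(D + j)/(277 + j))
1/(u + h(-218, 135)) = 1/(13052 + 2*(135 + (-218)**2 + 278*(-218))/(277 - 218)) = 1/(13052 + 2*(135 + 47524 - 60604)/59) = 1/(13052 + 2*(1/59)*(-12945)) = 1/(13052 - 25890/59) = 1/(744178/59) = 59/744178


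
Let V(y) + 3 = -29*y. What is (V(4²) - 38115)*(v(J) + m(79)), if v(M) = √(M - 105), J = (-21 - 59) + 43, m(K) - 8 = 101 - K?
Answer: -1157460 - 38582*I*√142 ≈ -1.1575e+6 - 4.5976e+5*I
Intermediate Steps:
m(K) = 109 - K (m(K) = 8 + (101 - K) = 109 - K)
J = -37 (J = -80 + 43 = -37)
v(M) = √(-105 + M)
V(y) = -3 - 29*y
(V(4²) - 38115)*(v(J) + m(79)) = ((-3 - 29*4²) - 38115)*(√(-105 - 37) + (109 - 1*79)) = ((-3 - 29*16) - 38115)*(√(-142) + (109 - 79)) = ((-3 - 464) - 38115)*(I*√142 + 30) = (-467 - 38115)*(30 + I*√142) = -38582*(30 + I*√142) = -1157460 - 38582*I*√142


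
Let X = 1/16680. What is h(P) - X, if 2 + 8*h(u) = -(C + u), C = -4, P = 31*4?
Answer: -254371/16680 ≈ -15.250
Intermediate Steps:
P = 124
X = 1/16680 ≈ 5.9952e-5
h(u) = ¼ - u/8 (h(u) = -¼ + (-(-4 + u))/8 = -¼ + (4 - u)/8 = -¼ + (½ - u/8) = ¼ - u/8)
h(P) - X = (¼ - ⅛*124) - 1*1/16680 = (¼ - 31/2) - 1/16680 = -61/4 - 1/16680 = -254371/16680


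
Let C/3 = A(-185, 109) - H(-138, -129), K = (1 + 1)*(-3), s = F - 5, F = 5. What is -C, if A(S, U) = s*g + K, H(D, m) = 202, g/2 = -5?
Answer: 624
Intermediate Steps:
g = -10 (g = 2*(-5) = -10)
s = 0 (s = 5 - 5 = 0)
K = -6 (K = 2*(-3) = -6)
A(S, U) = -6 (A(S, U) = 0*(-10) - 6 = 0 - 6 = -6)
C = -624 (C = 3*(-6 - 1*202) = 3*(-6 - 202) = 3*(-208) = -624)
-C = -1*(-624) = 624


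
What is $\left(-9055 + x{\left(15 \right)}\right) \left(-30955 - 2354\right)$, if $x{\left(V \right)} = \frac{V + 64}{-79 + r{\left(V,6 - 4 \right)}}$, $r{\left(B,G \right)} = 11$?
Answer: $\frac{20512315071}{68} \approx 3.0165 \cdot 10^{8}$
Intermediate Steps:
$x{\left(V \right)} = - \frac{16}{17} - \frac{V}{68}$ ($x{\left(V \right)} = \frac{V + 64}{-79 + 11} = \frac{64 + V}{-68} = \left(64 + V\right) \left(- \frac{1}{68}\right) = - \frac{16}{17} - \frac{V}{68}$)
$\left(-9055 + x{\left(15 \right)}\right) \left(-30955 - 2354\right) = \left(-9055 - \frac{79}{68}\right) \left(-30955 - 2354\right) = \left(-9055 - \frac{79}{68}\right) \left(-33309\right) = \left(- \frac{615819}{68}\right) \left(-33309\right) = \frac{20512315071}{68}$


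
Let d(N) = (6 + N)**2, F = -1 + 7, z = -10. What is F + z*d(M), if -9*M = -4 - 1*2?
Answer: -3946/9 ≈ -438.44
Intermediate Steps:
M = 2/3 (M = -(-4 - 1*2)/9 = -(-4 - 2)/9 = -1/9*(-6) = 2/3 ≈ 0.66667)
F = 6
F + z*d(M) = 6 - 10*(6 + 2/3)**2 = 6 - 10*(20/3)**2 = 6 - 10*400/9 = 6 - 4000/9 = -3946/9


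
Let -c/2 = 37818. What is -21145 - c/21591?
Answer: -50718451/2399 ≈ -21142.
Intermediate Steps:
c = -75636 (c = -2*37818 = -75636)
-21145 - c/21591 = -21145 - (-75636)/21591 = -21145 - 1*(-8404/2399) = -21145 + 8404/2399 = -50718451/2399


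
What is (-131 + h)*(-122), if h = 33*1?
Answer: 11956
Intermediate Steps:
h = 33
(-131 + h)*(-122) = (-131 + 33)*(-122) = -98*(-122) = 11956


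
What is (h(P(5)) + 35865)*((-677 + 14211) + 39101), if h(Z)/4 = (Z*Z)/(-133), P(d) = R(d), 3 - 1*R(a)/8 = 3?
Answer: 1887754275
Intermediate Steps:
R(a) = 0 (R(a) = 24 - 8*3 = 24 - 24 = 0)
P(d) = 0
h(Z) = -4*Z²/133 (h(Z) = 4*((Z*Z)/(-133)) = 4*(Z²*(-1/133)) = 4*(-Z²/133) = -4*Z²/133)
(h(P(5)) + 35865)*((-677 + 14211) + 39101) = (-4/133*0² + 35865)*((-677 + 14211) + 39101) = (-4/133*0 + 35865)*(13534 + 39101) = (0 + 35865)*52635 = 35865*52635 = 1887754275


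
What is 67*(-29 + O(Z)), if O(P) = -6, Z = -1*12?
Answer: -2345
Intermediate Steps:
Z = -12
67*(-29 + O(Z)) = 67*(-29 - 6) = 67*(-35) = -2345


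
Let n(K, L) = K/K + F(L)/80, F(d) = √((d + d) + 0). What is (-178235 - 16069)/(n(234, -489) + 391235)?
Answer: -81086634393600/163269981542563 + 2590720*I*√978/163269981542563 ≈ -0.49664 + 4.9623e-7*I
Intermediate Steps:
F(d) = √2*√d (F(d) = √(2*d + 0) = √(2*d) = √2*√d)
n(K, L) = 1 + √2*√L/80 (n(K, L) = K/K + (√2*√L)/80 = 1 + (√2*√L)*(1/80) = 1 + √2*√L/80)
(-178235 - 16069)/(n(234, -489) + 391235) = (-178235 - 16069)/((1 + √2*√(-489)/80) + 391235) = -194304/((1 + √2*(I*√489)/80) + 391235) = -194304/((1 + I*√978/80) + 391235) = -194304/(391236 + I*√978/80)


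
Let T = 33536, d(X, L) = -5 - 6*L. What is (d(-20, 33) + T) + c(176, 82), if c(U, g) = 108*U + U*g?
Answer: 66773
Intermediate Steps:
(d(-20, 33) + T) + c(176, 82) = ((-5 - 6*33) + 33536) + 176*(108 + 82) = ((-5 - 198) + 33536) + 176*190 = (-203 + 33536) + 33440 = 33333 + 33440 = 66773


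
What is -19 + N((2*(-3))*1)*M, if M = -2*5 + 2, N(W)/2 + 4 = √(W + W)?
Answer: 45 - 32*I*√3 ≈ 45.0 - 55.426*I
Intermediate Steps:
N(W) = -8 + 2*√2*√W (N(W) = -8 + 2*√(W + W) = -8 + 2*√(2*W) = -8 + 2*(√2*√W) = -8 + 2*√2*√W)
M = -8 (M = -10 + 2 = -8)
-19 + N((2*(-3))*1)*M = -19 + (-8 + 2*√2*√((2*(-3))*1))*(-8) = -19 + (-8 + 2*√2*√(-6*1))*(-8) = -19 + (-8 + 2*√2*√(-6))*(-8) = -19 + (-8 + 2*√2*(I*√6))*(-8) = -19 + (-8 + 4*I*√3)*(-8) = -19 + (64 - 32*I*√3) = 45 - 32*I*√3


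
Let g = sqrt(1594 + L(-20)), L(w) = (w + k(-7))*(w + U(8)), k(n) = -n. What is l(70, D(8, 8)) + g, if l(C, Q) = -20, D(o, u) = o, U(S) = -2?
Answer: -20 + 2*sqrt(470) ≈ 23.359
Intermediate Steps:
L(w) = (-2 + w)*(7 + w) (L(w) = (w - 1*(-7))*(w - 2) = (w + 7)*(-2 + w) = (7 + w)*(-2 + w) = (-2 + w)*(7 + w))
g = 2*sqrt(470) (g = sqrt(1594 + (-14 + (-20)**2 + 5*(-20))) = sqrt(1594 + (-14 + 400 - 100)) = sqrt(1594 + 286) = sqrt(1880) = 2*sqrt(470) ≈ 43.359)
l(70, D(8, 8)) + g = -20 + 2*sqrt(470)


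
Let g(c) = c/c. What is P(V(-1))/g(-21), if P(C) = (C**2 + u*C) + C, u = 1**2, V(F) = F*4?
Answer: 8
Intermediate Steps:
V(F) = 4*F
g(c) = 1
u = 1
P(C) = C**2 + 2*C (P(C) = (C**2 + 1*C) + C = (C**2 + C) + C = (C + C**2) + C = C**2 + 2*C)
P(V(-1))/g(-21) = ((4*(-1))*(2 + 4*(-1)))/1 = -4*(2 - 4)*1 = -4*(-2)*1 = 8*1 = 8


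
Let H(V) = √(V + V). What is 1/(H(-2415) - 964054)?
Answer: -68861/66385722839 - I*√4830/929400119746 ≈ -1.0373e-6 - 7.4778e-11*I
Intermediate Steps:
H(V) = √2*√V (H(V) = √(2*V) = √2*√V)
1/(H(-2415) - 964054) = 1/(√2*√(-2415) - 964054) = 1/(√2*(I*√2415) - 964054) = 1/(I*√4830 - 964054) = 1/(-964054 + I*√4830)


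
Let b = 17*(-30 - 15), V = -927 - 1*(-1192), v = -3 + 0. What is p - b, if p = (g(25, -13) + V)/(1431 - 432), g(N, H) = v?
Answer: 764497/999 ≈ 765.26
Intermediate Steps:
v = -3
V = 265 (V = -927 + 1192 = 265)
g(N, H) = -3
b = -765 (b = 17*(-45) = -765)
p = 262/999 (p = (-3 + 265)/(1431 - 432) = 262/999 ≈ 0.26226)
p - b = 262/999 - 1*(-765) = 262/999 + 765 = 764497/999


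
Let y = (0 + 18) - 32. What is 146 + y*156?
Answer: -2038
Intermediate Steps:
y = -14 (y = 18 - 32 = -14)
146 + y*156 = 146 - 14*156 = 146 - 2184 = -2038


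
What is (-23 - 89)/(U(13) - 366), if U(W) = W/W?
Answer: 112/365 ≈ 0.30685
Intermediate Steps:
U(W) = 1
(-23 - 89)/(U(13) - 366) = (-23 - 89)/(1 - 366) = -112/(-365) = -112*(-1/365) = 112/365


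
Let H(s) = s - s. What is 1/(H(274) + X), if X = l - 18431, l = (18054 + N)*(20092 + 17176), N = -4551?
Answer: 1/503211373 ≈ 1.9872e-9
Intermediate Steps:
H(s) = 0
l = 503229804 (l = (18054 - 4551)*(20092 + 17176) = 13503*37268 = 503229804)
X = 503211373 (X = 503229804 - 18431 = 503211373)
1/(H(274) + X) = 1/(0 + 503211373) = 1/503211373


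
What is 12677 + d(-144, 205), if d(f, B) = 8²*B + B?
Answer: 26002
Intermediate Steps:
d(f, B) = 65*B (d(f, B) = 64*B + B = 65*B)
12677 + d(-144, 205) = 12677 + 65*205 = 12677 + 13325 = 26002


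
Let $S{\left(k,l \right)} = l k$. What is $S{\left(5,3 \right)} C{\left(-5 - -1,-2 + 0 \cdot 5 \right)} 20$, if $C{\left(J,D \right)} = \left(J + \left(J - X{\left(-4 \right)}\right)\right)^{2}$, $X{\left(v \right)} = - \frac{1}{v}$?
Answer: $\frac{81675}{4} \approx 20419.0$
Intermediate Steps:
$S{\left(k,l \right)} = k l$
$C{\left(J,D \right)} = \left(- \frac{1}{4} + 2 J\right)^{2}$ ($C{\left(J,D \right)} = \left(J + \left(J - - \frac{1}{-4}\right)\right)^{2} = \left(J + \left(J - \left(-1\right) \left(- \frac{1}{4}\right)\right)\right)^{2} = \left(J + \left(J - \frac{1}{4}\right)\right)^{2} = \left(J + \left(- \frac{1}{4} + J\right)\right)^{2} = \left(- \frac{1}{4} + 2 J\right)^{2}$)
$S{\left(5,3 \right)} C{\left(-5 - -1,-2 + 0 \cdot 5 \right)} 20 = 5 \cdot 3 \frac{\left(-1 + 8 \left(-5 - -1\right)\right)^{2}}{16} \cdot 20 = 15 \frac{\left(-1 + 8 \left(-5 + 1\right)\right)^{2}}{16} \cdot 20 = 15 \frac{\left(-1 + 8 \left(-4\right)\right)^{2}}{16} \cdot 20 = 15 \frac{\left(-1 - 32\right)^{2}}{16} \cdot 20 = 15 \frac{\left(-33\right)^{2}}{16} \cdot 20 = 15 \cdot \frac{1}{16} \cdot 1089 \cdot 20 = 15 \cdot \frac{1089}{16} \cdot 20 = \frac{16335}{16} \cdot 20 = \frac{81675}{4}$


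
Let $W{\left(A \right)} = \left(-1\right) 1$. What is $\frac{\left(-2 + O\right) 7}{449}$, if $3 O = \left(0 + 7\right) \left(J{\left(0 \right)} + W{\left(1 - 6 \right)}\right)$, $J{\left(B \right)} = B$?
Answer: $- \frac{91}{1347} \approx -0.067558$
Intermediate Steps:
$W{\left(A \right)} = -1$
$O = - \frac{7}{3}$ ($O = \frac{\left(0 + 7\right) \left(0 - 1\right)}{3} = \frac{7 \left(-1\right)}{3} = \frac{1}{3} \left(-7\right) = - \frac{7}{3} \approx -2.3333$)
$\frac{\left(-2 + O\right) 7}{449} = \frac{\left(-2 - \frac{7}{3}\right) 7}{449} = \left(- \frac{13}{3}\right) 7 \cdot \frac{1}{449} = \left(- \frac{91}{3}\right) \frac{1}{449} = - \frac{91}{1347}$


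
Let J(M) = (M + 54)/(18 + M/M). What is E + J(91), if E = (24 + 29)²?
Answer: 53516/19 ≈ 2816.6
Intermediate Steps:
J(M) = 54/19 + M/19 (J(M) = (54 + M)/(18 + 1) = (54 + M)/19 = (54 + M)*(1/19) = 54/19 + M/19)
E = 2809 (E = 53² = 2809)
E + J(91) = 2809 + (54/19 + (1/19)*91) = 2809 + (54/19 + 91/19) = 2809 + 145/19 = 53516/19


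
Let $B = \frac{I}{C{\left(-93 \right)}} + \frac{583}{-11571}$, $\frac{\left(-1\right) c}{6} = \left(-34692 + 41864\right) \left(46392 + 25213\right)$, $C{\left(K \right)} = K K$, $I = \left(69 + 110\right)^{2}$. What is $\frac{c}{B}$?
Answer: $- \frac{25697473388841870}{30475337} \approx -8.4322 \cdot 10^{8}$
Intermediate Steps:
$I = 32041$ ($I = 179^{2} = 32041$)
$C{\left(K \right)} = K^{2}$
$c = -3081306360$ ($c = - 6 \left(-34692 + 41864\right) \left(46392 + 25213\right) = - 6 \cdot 7172 \cdot 71605 = \left(-6\right) 513551060 = -3081306360$)
$B = \frac{121901348}{33359193}$ ($B = \frac{32041}{\left(-93\right)^{2}} + \frac{583}{-11571} = \frac{32041}{8649} + 583 \left(- \frac{1}{11571}\right) = 32041 \cdot \frac{1}{8649} - \frac{583}{11571} = \frac{32041}{8649} - \frac{583}{11571} = \frac{121901348}{33359193} \approx 3.6542$)
$\frac{c}{B} = - \frac{3081306360}{\frac{121901348}{33359193}} = \left(-3081306360\right) \frac{33359193}{121901348} = - \frac{25697473388841870}{30475337}$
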